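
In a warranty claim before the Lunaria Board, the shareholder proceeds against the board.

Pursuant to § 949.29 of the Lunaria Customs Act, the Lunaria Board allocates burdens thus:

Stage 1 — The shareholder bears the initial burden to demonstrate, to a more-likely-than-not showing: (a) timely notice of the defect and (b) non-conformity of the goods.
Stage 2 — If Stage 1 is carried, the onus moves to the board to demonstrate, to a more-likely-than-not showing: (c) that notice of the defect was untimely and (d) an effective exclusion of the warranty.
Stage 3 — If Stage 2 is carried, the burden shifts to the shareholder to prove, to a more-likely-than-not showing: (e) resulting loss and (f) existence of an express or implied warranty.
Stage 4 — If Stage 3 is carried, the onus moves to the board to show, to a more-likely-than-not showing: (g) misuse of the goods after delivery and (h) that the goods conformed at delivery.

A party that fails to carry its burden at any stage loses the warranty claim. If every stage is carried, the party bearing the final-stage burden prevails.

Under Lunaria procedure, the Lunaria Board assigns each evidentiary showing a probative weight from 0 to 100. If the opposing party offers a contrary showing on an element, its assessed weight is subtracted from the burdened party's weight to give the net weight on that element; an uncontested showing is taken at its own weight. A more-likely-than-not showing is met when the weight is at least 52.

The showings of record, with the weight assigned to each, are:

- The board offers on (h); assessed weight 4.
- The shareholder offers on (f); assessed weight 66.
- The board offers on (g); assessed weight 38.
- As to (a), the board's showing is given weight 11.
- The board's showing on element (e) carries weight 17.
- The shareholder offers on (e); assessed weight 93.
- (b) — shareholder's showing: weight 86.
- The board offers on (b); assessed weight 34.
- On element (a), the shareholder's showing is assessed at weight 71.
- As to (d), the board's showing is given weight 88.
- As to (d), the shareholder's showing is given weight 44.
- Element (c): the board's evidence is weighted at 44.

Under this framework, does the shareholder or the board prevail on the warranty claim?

Stage 1 (shareholder, a more-likely-than-not showing, weight is at least 52): (a) net 71−11=60 ≥ 52 — meets; (b) net 86−34=52 ≥ 52 — meets.
  The shareholder carries Stage 1; the board now bears the burden.
Stage 2 (board, a more-likely-than-not showing, weight is at least 52): (c) 44 < 52 — fails; (d) net 88−44=44 < 52 — fails.
  Not every element is met, so the board fails to carry Stage 2.
The analysis ends at Stage 2; the shareholder prevails.

shareholder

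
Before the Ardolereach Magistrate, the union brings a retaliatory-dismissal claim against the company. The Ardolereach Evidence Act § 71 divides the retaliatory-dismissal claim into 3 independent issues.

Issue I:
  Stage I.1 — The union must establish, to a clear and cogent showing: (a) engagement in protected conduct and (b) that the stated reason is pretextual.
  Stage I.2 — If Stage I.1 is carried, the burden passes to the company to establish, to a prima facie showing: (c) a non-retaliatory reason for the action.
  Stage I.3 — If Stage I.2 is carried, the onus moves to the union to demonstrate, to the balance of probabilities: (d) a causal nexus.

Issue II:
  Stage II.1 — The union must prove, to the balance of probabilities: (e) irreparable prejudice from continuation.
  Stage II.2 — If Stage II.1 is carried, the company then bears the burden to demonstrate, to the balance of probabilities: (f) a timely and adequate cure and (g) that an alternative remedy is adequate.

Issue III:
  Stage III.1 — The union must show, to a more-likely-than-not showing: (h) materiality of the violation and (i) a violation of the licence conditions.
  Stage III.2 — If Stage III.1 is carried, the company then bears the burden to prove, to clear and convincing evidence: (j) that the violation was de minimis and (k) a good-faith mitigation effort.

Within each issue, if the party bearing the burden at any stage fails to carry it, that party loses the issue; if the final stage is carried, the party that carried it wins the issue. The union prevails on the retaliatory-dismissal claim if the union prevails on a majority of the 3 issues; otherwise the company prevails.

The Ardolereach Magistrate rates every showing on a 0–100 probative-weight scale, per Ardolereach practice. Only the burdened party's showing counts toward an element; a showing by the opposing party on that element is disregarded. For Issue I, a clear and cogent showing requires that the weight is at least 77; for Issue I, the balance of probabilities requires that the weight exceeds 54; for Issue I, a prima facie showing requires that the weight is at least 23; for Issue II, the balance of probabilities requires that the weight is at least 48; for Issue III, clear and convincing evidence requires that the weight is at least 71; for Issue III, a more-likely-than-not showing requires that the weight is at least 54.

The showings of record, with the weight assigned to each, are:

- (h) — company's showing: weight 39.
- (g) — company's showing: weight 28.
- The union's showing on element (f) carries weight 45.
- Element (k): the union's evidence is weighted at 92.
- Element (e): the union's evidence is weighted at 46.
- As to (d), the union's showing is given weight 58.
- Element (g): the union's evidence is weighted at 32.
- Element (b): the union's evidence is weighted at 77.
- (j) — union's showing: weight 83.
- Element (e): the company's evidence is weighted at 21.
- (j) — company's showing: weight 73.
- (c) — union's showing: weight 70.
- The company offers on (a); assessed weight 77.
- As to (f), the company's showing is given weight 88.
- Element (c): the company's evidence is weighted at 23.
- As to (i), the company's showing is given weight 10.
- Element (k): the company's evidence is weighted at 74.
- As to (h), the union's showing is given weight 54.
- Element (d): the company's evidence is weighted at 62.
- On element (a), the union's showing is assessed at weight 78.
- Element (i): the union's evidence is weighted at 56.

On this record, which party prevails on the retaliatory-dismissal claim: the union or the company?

— Issue I —
At Stage I.1 the union must meet a clear and cogent showing (weight is at least 77): on (a) the weight is 78 (the company's 77 is given no effect), ≥ 77, so (a) meets the standard; on (b) the weight is 77, which does reach 77, so (b) meets the standard.
  The union carries Stage I.1; the company now bears the burden.
At Stage I.2 the company must meet a prima facie showing (weight is at least 23): on (c) the weight is 23 (the union's 70 is given no effect), ≥ 23, so (c) meets the standard.
  All elements met. The burden passes to the union.
At Stage I.3 the union must meet the balance of probabilities (weight exceeds 54): on (d) the weight is 58 (the company's 62 is given no effect), > 54, so (d) meets the standard.
  All elements met at the final stage.
With every stage satisfied, the union prevails on this issue.
— Issue II —
At Stage II.1 the union must meet the balance of probabilities (weight is at least 48): on (e) the weight is 46 (the company's 21 is given no effect), < 48, so (e) does not meet the standard.
  Stage II.1 not carried; the union fails its burden.
So the company prevails on this issue.
— Issue III —
Stage III.1 — burden on union; standard: a more-likely-than-not showing (weight is at least 54).
    (h): 54 (company's 39 disregarded) ≥ 54 [met]
    (i): 56 (company's 10 disregarded) ≥ 54 [met]
  The union carries Stage III.1; the company now bears the burden.
Stage III.2 — burden on company; standard: clear and convincing evidence (weight is at least 71).
    (j): 73 (union's 83 disregarded) ≥ 71 [met]
    (k): 74 (union's 92 disregarded) ≥ 71 [met]
  Stage III.2 carried; the final stage is satisfied.
Every stage carried; the company prevails on this issue.
Per-issue: Issue I → union; Issue II → company; Issue III → company. The union must prevail on a majority of issues; overall, the company prevails.

company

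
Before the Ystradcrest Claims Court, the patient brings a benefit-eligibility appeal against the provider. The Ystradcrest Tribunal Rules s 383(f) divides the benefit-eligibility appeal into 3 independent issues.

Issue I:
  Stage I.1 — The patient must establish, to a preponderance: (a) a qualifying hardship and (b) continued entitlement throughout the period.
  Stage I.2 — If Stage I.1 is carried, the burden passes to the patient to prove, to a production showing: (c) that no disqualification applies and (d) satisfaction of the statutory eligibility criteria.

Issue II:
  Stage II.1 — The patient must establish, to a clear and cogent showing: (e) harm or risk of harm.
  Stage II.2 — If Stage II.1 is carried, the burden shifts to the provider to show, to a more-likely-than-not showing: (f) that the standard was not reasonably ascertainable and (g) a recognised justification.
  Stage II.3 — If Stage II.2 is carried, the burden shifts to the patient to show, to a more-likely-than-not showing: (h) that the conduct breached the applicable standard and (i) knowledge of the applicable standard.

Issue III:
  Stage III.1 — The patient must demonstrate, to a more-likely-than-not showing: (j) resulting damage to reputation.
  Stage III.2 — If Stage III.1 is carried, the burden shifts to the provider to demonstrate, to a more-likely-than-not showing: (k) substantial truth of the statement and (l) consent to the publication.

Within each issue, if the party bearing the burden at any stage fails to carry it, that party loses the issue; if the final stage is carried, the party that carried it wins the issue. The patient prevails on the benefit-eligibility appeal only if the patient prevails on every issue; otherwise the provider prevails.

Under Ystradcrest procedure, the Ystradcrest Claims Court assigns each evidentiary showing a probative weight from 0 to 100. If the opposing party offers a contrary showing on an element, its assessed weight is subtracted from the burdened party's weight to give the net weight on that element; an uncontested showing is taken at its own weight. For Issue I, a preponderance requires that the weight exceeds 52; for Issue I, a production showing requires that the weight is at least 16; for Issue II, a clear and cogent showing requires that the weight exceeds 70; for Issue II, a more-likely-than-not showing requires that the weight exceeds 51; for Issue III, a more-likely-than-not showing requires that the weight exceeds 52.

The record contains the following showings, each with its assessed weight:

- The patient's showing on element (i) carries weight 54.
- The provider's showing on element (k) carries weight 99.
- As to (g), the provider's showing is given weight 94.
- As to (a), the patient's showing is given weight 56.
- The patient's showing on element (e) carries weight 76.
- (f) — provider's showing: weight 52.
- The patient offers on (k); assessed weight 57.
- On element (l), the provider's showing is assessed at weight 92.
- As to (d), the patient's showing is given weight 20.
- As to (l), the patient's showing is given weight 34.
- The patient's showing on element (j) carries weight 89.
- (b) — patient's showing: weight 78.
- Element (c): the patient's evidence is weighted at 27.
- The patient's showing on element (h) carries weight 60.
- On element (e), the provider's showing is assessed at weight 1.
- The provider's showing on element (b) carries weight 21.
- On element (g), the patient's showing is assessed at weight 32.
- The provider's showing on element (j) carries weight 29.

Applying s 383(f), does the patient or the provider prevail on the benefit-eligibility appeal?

patient

— Issue I —
Stage I.1 (patient, a preponderance, weight exceeds 52): (a) 56 > 52 — meets; (b) net 78−21=57 > 52 — meets.
  Stage I.1 is satisfied; the patient continues to bear the burden.
Stage I.2 (patient, a production showing, weight is at least 16): (c) 27 ≥ 16 — meets; (d) 20 ≥ 16 — meets.
  The patient carries the last stage.
Every stage carried; the patient prevails on this issue.
— Issue II —
At Stage II.1 the patient must meet a clear and cogent showing (weight exceeds 70): on (e) the weight is 76 less the opposing 1 gives net 75, which does exceed 70, so (e) meets the standard.
  The patient carries Stage II.1; the provider now bears the burden.
At Stage II.2 the provider must meet a more-likely-than-not showing (weight exceeds 51): on (f) the weight is 52, which does exceed 51, so (f) meets the standard; on (g) the weight is 94 less the opposing 32 gives net 62, > 51, so (g) meets the standard.
  All elements met. The burden passes to the patient.
At Stage II.3 the patient must meet a more-likely-than-not showing (weight exceeds 51): on (h) the weight is 60, > 51, so (h) meets the standard; on (i) the weight is 54, > 51, so (i) meets the standard.
  The patient carries the last stage.
All stages carried — the patient prevails on this issue.
— Issue III —
Stage III.1 (patient, a more-likely-than-not showing, weight exceeds 52): (j) net 89−29=60 > 52 — meets.
  Stage III.1 is satisfied; the onus moves to the provider.
Stage III.2 (provider, a more-likely-than-not showing, weight exceeds 52): (k) net 99−57=42 ≤ 52 — fails; (l) net 92−34=58 > 52 — meets.
  Stage III.2 not carried; the provider fails its burden.
The analysis ends at Stage III.2; the patient prevails on this issue.
Per-issue: Issue I → patient; Issue II → patient; Issue III → patient. The patient must prevail on every issue; overall, the patient prevails.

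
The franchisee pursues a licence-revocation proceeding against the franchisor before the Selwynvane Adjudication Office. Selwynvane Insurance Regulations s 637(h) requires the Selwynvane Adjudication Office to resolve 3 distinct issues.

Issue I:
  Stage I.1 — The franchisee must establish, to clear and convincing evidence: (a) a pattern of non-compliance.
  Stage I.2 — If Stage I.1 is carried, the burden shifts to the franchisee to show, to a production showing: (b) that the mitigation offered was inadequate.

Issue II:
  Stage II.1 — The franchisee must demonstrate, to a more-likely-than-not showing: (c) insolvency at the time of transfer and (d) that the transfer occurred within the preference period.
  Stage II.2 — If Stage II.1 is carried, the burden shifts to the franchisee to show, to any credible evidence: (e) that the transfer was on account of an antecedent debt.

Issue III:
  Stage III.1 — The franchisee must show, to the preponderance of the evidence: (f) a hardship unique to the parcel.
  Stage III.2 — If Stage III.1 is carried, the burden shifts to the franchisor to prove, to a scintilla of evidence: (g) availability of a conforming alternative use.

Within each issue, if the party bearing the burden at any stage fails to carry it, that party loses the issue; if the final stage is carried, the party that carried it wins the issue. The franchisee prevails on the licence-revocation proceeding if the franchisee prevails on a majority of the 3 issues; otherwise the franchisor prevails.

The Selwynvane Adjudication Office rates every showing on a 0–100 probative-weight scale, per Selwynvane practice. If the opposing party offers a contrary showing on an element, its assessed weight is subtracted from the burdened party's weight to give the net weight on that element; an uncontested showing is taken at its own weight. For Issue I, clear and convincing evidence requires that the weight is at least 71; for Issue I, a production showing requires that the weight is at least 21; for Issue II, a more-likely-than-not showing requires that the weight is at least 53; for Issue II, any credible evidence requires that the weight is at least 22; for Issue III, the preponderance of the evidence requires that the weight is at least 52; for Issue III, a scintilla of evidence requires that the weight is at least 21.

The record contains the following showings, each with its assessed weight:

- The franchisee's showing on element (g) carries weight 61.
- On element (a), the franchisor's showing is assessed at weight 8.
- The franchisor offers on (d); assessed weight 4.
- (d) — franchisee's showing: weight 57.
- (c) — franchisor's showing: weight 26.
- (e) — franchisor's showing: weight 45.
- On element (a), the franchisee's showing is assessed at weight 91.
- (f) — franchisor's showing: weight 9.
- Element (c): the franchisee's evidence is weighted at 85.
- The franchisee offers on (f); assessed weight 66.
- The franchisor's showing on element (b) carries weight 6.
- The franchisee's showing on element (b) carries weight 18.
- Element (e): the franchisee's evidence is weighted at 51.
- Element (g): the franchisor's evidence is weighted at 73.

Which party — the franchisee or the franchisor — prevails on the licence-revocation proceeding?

franchisor

— Issue I —
Stage I.1 — burden on franchisee; standard: clear and convincing evidence (weight is at least 71).
    (a): 91 − 8 = 83 ≥ 71 [met]
  Stage I.1 carried; the burden remains with the franchisee.
Stage I.2 — burden on franchisee; standard: a production showing (weight is at least 21).
    (b): 18 − 6 = 12 < 21 [not met]
  Stage I.2 not carried; the franchisee fails its burden.
The analysis ends at Stage I.2; the franchisor prevails on this issue.
— Issue II —
At Stage II.1 the franchisee must meet a more-likely-than-not showing (weight is at least 53): on (c) the weight is 85 less the opposing 26 gives net 59, ≥ 53, so (c) meets the standard; on (d) the weight is 57 less the opposing 4 gives net 53, ≥ 53, so (d) meets the standard.
  Stage II.1 carried; the burden remains with the franchisee.
At Stage II.2 the franchisee must meet any credible evidence (weight is at least 22): on (e) the weight is 51 less the opposing 45 gives net 6, which does not reach 22, so (e) does not meet the standard.
  Stage II.2 not carried; the franchisee fails its burden.
The franchisor prevails on this issue.
— Issue III —
Stage III.1 (franchisee, the preponderance of the evidence, weight is at least 52): (f) net 66−9=57 ≥ 52 — meets.
  All elements met. The burden passes to the franchisor.
Stage III.2 (franchisor, a scintilla of evidence, weight is at least 21): (g) net 73−61=12 < 21 — fails.
  Stage III.2 not carried; the franchisor fails its burden.
So the franchisee prevails on this issue.
Per-issue: Issue I → franchisor; Issue II → franchisor; Issue III → franchisee. The franchisee must prevail on a majority of issues; overall, the franchisor prevails.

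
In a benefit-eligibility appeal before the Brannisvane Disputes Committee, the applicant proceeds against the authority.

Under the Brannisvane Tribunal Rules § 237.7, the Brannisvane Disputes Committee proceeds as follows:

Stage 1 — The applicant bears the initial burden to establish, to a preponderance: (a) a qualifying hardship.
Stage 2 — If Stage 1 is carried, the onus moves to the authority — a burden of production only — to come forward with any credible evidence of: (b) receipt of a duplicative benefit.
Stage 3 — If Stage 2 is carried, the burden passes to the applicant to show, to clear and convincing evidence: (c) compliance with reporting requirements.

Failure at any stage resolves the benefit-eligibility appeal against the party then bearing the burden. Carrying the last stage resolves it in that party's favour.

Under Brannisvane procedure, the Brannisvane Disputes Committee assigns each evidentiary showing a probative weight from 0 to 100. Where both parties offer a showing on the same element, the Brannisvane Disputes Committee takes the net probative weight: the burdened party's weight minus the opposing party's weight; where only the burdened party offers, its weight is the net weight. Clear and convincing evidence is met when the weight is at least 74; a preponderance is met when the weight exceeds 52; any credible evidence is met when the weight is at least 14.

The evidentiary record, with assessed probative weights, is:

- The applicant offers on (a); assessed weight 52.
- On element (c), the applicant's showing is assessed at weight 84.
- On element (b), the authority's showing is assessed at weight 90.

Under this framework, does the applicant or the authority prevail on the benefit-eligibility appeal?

Stage 1 — burden on applicant; standard: a preponderance (weight exceeds 52).
    (a): 52 ≤ 52 [not met]
  Stage 1 not carried; the applicant fails its burden.
The analysis ends at Stage 1; the authority prevails.

authority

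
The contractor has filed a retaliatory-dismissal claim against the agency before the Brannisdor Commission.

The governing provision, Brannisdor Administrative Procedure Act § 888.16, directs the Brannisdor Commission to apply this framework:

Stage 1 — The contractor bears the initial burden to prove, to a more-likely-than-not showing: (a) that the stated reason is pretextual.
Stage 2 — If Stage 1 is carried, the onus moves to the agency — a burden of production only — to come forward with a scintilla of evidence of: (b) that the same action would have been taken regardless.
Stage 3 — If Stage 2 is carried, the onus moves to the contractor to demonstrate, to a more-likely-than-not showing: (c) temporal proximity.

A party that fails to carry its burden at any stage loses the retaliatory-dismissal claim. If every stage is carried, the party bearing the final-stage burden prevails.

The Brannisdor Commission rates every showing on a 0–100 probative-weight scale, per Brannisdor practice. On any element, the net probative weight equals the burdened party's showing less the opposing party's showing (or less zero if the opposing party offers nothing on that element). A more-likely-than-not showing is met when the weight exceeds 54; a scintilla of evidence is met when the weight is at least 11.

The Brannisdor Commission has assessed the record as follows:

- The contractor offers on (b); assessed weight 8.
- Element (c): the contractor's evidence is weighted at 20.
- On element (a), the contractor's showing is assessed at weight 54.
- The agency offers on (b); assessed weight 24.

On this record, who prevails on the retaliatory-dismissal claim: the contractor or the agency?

agency

At Stage 1 the contractor must meet a more-likely-than-not showing (weight exceeds 54): on (a) the weight is 54, ≤ 54, so (a) does not meet the standard.
  The contractor does not carry Stage 1.
The agency prevails.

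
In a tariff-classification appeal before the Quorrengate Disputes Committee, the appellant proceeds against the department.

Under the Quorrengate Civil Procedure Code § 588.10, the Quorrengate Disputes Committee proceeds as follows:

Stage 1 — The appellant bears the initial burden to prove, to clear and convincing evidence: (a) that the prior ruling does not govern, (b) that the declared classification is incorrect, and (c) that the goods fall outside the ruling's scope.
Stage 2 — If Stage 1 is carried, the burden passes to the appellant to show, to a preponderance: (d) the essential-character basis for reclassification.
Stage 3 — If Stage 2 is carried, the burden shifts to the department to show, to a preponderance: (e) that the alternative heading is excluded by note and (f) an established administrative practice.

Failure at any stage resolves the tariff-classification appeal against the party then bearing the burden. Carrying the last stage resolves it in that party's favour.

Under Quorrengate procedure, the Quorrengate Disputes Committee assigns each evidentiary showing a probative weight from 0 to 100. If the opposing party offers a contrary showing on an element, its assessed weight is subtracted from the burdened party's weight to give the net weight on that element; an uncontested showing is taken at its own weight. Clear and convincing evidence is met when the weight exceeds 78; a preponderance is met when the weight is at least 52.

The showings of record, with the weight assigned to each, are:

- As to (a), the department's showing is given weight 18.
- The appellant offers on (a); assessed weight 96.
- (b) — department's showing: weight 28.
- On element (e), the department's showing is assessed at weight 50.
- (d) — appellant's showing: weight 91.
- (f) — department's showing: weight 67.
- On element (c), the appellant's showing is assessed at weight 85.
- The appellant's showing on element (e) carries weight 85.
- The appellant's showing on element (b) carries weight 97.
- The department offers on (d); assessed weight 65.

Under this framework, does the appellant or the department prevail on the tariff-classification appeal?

Stage 1 — burden on appellant; standard: clear and convincing evidence (weight exceeds 78).
    (a): 96 − 18 = 78 ≤ 78 [not met]
    (b): 97 − 28 = 69 ≤ 78 [not met]
    (c): 85 > 78 [met]
  The appellant does not carry Stage 1.
The analysis ends at Stage 1; the department prevails.

department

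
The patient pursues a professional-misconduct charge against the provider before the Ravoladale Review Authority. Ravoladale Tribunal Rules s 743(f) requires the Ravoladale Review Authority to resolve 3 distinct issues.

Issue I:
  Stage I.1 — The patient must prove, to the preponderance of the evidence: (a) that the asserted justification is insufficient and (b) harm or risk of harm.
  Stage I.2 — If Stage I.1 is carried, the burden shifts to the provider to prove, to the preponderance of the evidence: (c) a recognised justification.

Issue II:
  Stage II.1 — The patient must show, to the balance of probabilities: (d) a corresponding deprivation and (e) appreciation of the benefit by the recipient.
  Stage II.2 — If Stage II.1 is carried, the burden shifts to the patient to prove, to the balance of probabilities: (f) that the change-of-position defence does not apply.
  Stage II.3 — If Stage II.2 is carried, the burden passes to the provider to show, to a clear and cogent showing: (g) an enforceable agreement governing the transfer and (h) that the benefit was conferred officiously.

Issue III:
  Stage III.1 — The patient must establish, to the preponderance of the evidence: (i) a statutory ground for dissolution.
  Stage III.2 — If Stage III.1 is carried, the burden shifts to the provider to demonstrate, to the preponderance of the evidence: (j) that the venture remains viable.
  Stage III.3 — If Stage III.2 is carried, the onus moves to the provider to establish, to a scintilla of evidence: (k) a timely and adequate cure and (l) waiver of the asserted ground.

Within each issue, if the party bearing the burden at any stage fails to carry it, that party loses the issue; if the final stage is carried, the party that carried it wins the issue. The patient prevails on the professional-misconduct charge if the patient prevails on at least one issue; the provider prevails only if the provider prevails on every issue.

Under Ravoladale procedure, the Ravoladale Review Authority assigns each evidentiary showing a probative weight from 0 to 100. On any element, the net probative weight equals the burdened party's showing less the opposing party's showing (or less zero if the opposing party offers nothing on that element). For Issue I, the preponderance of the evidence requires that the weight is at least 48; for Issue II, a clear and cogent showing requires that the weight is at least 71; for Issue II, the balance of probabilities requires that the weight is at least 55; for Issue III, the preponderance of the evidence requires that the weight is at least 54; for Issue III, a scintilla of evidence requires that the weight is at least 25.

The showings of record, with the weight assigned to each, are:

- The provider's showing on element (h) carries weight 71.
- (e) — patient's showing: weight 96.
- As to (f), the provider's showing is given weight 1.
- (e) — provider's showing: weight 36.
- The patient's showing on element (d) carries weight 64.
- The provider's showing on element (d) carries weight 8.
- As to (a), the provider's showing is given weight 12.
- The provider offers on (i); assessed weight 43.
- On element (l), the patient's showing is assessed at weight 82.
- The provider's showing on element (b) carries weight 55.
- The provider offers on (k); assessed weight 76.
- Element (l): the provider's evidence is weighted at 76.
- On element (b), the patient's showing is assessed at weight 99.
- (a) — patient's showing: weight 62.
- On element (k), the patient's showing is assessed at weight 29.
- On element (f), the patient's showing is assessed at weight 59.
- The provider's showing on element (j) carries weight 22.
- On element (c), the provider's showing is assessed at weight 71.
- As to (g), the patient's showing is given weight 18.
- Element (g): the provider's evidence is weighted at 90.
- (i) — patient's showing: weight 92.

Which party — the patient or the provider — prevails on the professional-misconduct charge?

provider

— Issue I —
Stage I.1 — burden on patient; standard: the preponderance of the evidence (weight is at least 48).
    (a): 62 − 12 = 50 ≥ 48 [met]
    (b): 99 − 55 = 44 < 48 [not met]
  Stage I.1 not carried; the patient fails its burden.
The analysis ends at Stage I.1; the provider prevails on this issue.
— Issue II —
Stage II.1 — burden on patient; standard: the balance of probabilities (weight is at least 55).
    (d): 64 − 8 = 56 ≥ 55 [met]
    (e): 96 − 36 = 60 ≥ 55 [met]
  All elements met. The patient retains the burden for Stage II.2.
Stage II.2 — burden on patient; standard: the balance of probabilities (weight is at least 55).
    (f): 59 − 1 = 58 ≥ 55 [met]
  Stage II.2 carried; the burden shifts to the provider.
Stage II.3 — burden on provider; standard: a clear and cogent showing (weight is at least 71).
    (g): 90 − 18 = 72 ≥ 71 [met]
    (h): 71 ≥ 71 [met]
  The provider carries the last stage.
With every stage satisfied, the provider prevails on this issue.
— Issue III —
At Stage III.1 the patient must meet the preponderance of the evidence (weight is at least 54): on (i) the weight is 92 less the opposing 43 gives net 49, which does not reach 54, so (i) does not meet the standard.
  Not every element is met, so the patient fails to carry Stage III.1.
The provider prevails on this issue.
Per-issue: Issue I → provider; Issue II → provider; Issue III → provider. The patient must prevail on at least one issue; overall, the provider prevails.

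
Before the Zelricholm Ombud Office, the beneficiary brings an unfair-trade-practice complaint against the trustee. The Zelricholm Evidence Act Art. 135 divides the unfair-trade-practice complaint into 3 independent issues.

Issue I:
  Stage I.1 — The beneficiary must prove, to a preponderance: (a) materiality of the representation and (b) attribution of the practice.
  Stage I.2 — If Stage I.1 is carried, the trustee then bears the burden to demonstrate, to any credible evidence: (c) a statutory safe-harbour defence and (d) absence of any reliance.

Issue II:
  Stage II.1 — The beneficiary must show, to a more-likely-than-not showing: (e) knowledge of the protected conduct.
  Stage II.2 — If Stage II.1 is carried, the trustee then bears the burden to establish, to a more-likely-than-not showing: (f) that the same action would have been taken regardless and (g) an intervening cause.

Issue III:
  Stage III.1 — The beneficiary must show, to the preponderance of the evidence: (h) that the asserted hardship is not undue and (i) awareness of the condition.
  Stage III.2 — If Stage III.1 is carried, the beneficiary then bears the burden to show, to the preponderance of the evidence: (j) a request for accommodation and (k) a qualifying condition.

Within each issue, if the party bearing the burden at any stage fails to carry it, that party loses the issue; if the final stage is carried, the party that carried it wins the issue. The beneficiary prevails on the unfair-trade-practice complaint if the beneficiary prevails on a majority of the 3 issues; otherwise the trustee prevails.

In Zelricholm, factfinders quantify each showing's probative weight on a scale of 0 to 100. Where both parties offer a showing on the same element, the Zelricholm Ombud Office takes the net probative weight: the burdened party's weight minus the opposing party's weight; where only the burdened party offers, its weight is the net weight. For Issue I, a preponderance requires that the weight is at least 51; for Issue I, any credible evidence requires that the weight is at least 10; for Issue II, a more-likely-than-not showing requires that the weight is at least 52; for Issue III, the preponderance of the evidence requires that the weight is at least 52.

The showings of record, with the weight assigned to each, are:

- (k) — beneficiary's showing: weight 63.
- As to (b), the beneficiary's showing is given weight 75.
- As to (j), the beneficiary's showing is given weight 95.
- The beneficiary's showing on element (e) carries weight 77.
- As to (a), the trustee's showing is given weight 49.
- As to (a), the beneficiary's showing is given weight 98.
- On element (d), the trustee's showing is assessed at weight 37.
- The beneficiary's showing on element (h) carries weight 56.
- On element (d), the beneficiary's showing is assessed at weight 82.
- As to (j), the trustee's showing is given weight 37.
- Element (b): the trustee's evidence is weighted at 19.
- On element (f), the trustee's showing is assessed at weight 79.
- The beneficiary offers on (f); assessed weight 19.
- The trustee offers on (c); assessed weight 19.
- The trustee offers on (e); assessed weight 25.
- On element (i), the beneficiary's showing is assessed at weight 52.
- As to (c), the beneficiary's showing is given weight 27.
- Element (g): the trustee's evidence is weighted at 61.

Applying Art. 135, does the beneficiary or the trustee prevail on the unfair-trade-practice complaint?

trustee

— Issue I —
At Stage I.1 the beneficiary must meet a preponderance (weight is at least 51): on (a) the weight is 98 less the opposing 49 gives net 49, which does not reach 51, so (a) does not meet the standard; on (b) the weight is 75 less the opposing 19 gives net 56, which does reach 51, so (b) meets the standard.
  Stage I.1 not carried; the beneficiary fails its burden.
The trustee prevails on this issue.
— Issue II —
At Stage II.1 the beneficiary must meet a more-likely-than-not showing (weight is at least 52): on (e) the weight is 77 less the opposing 25 gives net 52, which does reach 52, so (e) meets the standard.
  All elements met. The burden passes to the trustee.
At Stage II.2 the trustee must meet a more-likely-than-not showing (weight is at least 52): on (f) the weight is 79 less the opposing 19 gives net 60, which does reach 52, so (f) meets the standard; on (g) the weight is 61, ≥ 52, so (g) meets the standard.
  All elements met at the final stage.
Every stage carried; the trustee prevails on this issue.
— Issue III —
At Stage III.1 the beneficiary must meet the preponderance of the evidence (weight is at least 52): on (h) the weight is 56, which does reach 52, so (h) meets the standard; on (i) the weight is 52, ≥ 52, so (i) meets the standard.
  Stage III.1 is satisfied; the beneficiary continues to bear the burden.
At Stage III.2 the beneficiary must meet the preponderance of the evidence (weight is at least 52): on (j) the weight is 95 less the opposing 37 gives net 58, which does reach 52, so (j) meets the standard; on (k) the weight is 63, which does reach 52, so (k) meets the standard.
  Stage III.2 carried; the final stage is satisfied.
Every stage carried; the beneficiary prevails on this issue.
Per-issue: Issue I → trustee; Issue II → trustee; Issue III → beneficiary. The beneficiary must prevail on a majority of issues; overall, the trustee prevails.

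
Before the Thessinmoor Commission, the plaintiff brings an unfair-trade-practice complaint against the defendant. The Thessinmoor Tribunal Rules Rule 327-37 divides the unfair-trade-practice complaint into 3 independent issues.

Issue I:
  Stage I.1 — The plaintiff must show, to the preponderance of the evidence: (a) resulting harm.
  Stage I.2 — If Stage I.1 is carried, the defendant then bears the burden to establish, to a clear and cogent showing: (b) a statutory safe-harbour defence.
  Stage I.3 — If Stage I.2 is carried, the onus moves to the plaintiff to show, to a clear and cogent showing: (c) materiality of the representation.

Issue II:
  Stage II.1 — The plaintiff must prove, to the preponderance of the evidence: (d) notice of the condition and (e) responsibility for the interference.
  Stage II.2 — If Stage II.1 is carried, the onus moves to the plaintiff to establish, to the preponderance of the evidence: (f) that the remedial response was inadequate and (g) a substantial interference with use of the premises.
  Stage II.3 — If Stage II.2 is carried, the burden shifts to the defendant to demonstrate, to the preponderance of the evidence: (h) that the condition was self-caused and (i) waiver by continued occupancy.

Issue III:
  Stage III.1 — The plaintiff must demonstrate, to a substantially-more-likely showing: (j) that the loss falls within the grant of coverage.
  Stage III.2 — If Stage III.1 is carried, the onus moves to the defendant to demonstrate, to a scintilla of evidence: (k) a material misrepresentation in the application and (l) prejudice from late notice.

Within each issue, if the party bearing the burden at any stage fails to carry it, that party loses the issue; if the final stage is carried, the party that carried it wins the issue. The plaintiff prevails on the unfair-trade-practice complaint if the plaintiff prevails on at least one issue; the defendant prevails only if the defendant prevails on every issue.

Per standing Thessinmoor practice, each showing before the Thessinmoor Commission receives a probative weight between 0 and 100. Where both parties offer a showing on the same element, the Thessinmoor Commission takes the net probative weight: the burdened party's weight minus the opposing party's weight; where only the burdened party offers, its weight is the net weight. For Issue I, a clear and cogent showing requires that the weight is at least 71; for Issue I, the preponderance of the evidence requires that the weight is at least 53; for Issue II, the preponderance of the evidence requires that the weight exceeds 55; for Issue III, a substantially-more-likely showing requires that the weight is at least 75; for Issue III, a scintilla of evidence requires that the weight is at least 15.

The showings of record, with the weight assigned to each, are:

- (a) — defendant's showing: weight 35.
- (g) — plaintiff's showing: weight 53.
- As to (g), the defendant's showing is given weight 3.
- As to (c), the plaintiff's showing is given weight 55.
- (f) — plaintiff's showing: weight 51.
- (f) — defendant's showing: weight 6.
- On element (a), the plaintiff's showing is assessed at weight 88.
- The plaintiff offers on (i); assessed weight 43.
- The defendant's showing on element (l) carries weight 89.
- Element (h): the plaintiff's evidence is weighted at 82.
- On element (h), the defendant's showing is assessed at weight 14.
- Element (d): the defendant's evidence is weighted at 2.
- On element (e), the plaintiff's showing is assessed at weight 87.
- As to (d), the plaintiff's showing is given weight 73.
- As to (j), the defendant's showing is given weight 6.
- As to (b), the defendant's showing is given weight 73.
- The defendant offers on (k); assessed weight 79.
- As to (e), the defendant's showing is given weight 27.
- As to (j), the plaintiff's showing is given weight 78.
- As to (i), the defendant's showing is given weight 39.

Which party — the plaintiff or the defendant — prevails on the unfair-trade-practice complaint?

defendant

— Issue I —
Stage I.1 (plaintiff, the preponderance of the evidence, weight is at least 53): (a) net 88−35=53 ≥ 53 — meets.
  All elements met. The burden passes to the defendant.
Stage I.2 (defendant, a clear and cogent showing, weight is at least 71): (b) 73 ≥ 71 — meets.
  All elements met. The burden passes to the plaintiff.
Stage I.3 (plaintiff, a clear and cogent showing, weight is at least 71): (c) 55 < 71 — fails.
  Not every element is met, so the plaintiff fails to carry Stage I.3.
The analysis ends at Stage I.3; the defendant prevails on this issue.
— Issue II —
Stage II.1 — burden on plaintiff; standard: the preponderance of the evidence (weight exceeds 55).
    (d): 73 − 2 = 71 > 55 [met]
    (e): 87 − 27 = 60 > 55 [met]
  Stage II.1 is satisfied; the plaintiff continues to bear the burden.
Stage II.2 — burden on plaintiff; standard: the preponderance of the evidence (weight exceeds 55).
    (f): 51 − 6 = 45 ≤ 55 [not met]
    (g): 53 − 3 = 50 ≤ 55 [not met]
  The plaintiff does not carry Stage II.2.
The defendant prevails on this issue.
— Issue III —
Stage III.1 — burden on plaintiff; standard: a substantially-more-likely showing (weight is at least 75).
    (j): 78 − 6 = 72 < 75 [not met]
  Not every element is met, so the plaintiff fails to carry Stage III.1.
The analysis ends at Stage III.1; the defendant prevails on this issue.
Per-issue: Issue I → defendant; Issue II → defendant; Issue III → defendant. The plaintiff must prevail on at least one issue; overall, the defendant prevails.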